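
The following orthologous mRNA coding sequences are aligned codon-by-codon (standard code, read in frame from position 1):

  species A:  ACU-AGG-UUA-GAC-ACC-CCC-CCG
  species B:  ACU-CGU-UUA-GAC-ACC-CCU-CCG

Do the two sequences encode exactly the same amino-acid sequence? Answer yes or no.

Codon 1: ACU Thr / ACU Thr — identical.
Codon 2: AGG Arg / CGU Arg — synonymous.
Codon 3: UUA Leu / UUA Leu — identical.
Codon 4: GAC Asp / GAC Asp — identical.
Codon 5: ACC Thr / ACC Thr — identical.
Codon 6: CCC Pro / CCU Pro — synonymous.
Codon 7: CCG Pro / CCG Pro — identical.
Nonsynonymous differences: 0 → same protein.

yes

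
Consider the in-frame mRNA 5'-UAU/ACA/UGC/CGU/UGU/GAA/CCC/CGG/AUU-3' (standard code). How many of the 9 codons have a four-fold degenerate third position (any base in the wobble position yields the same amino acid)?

4

Codon 1 UAU (Tyr): third position 2-fold.
Codon 2 ACA (Thr): third position 4-fold.
Codon 3 UGC (Cys): third position 2-fold.
Codon 4 CGU (Arg): third position 4-fold.
Codon 5 UGU (Cys): third position 2-fold.
Codon 6 GAA (Glu): third position 2-fold.
Codon 7 CCC (Pro): third position 4-fold.
Codon 8 CGG (Arg): third position 4-fold.
Codon 9 AUU (Ile): third position 3-fold.
Four-fold degenerate third positions: 4.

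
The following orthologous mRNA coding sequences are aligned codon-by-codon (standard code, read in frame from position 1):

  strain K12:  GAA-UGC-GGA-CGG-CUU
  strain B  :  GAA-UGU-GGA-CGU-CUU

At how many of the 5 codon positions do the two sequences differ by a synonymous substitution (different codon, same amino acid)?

2

Codon 1: GAA Glu / GAA Glu — identical.
Codon 2: UGC Cys / UGU Cys — synonymous.
Codon 3: GGA Gly / GGA Gly — identical.
Codon 4: CGG Arg / CGU Arg — synonymous.
Codon 5: CUU Leu / CUU Leu — identical.
Synonymous differences: 2.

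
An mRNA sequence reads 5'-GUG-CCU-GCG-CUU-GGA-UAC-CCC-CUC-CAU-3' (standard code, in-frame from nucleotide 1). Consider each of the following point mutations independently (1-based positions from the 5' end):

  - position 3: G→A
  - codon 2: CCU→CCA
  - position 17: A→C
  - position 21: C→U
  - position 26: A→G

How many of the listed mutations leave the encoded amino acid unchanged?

Codon 1: GUG (Val) → GUA (Val) — synonymous.
Codon 2: CCU (Pro) → CCA (Pro) — synonymous.
Codon 6: UAC (Tyr) → UCC (Ser) — missense.
Codon 7: CCC (Pro) → CCU (Pro) — synonymous.
Codon 9: CAU (His) → CGU (Arg) — missense.
Synonymous: 3 of 5.

3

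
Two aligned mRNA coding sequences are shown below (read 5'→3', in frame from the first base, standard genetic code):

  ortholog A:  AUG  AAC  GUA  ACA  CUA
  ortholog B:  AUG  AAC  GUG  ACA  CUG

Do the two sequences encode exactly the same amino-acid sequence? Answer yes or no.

Codon 1: AUG Met / AUG Met — identical.
Codon 2: AAC Asn / AAC Asn — identical.
Codon 3: GUA Val / GUG Val — synonymous.
Codon 4: ACA Thr / ACA Thr — identical.
Codon 5: CUA Leu / CUG Leu — synonymous.
Nonsynonymous differences: 0 → same protein.

yes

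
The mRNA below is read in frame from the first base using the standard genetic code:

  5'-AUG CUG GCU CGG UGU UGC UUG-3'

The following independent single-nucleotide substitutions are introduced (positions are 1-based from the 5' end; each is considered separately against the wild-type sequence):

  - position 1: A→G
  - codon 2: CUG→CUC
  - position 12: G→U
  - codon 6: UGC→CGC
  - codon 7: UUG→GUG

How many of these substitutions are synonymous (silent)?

Codon 1: AUG (Met) → GUG (Val) — missense.
Codon 2: CUG (Leu) → CUC (Leu) — synonymous.
Codon 4: CGG (Arg) → CGU (Arg) — synonymous.
Codon 6: UGC (Cys) → CGC (Arg) — missense.
Codon 7: UUG (Leu) → GUG (Val) — missense.
Synonymous: 2 of 5.

2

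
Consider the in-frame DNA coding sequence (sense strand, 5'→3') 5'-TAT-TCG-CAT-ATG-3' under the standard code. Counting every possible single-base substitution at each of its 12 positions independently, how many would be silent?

5

Codon 1 (TAT, Tyr): 1 synonymous substitution.
Codon 2 (TCG, Ser): 3 synonymous substitutions.
Codon 3 (CAT, His): 1 synonymous substitution.
Codon 4 (ATG, Met): 0 synonymous substitutions.
Total: 1 + 3 + 1 + 0 = 5.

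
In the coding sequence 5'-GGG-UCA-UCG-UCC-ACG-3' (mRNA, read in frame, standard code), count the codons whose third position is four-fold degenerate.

5

Codon 1 GGG (Gly): third position 4-fold.
Codon 2 UCA (Ser): third position 4-fold.
Codon 3 UCG (Ser): third position 4-fold.
Codon 4 UCC (Ser): third position 4-fold.
Codon 5 ACG (Thr): third position 4-fold.
Four-fold degenerate third positions: 5.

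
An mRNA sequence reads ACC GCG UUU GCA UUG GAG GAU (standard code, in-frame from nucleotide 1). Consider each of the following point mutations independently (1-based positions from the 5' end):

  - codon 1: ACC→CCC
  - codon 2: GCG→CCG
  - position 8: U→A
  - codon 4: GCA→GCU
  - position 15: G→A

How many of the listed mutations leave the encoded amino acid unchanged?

2

Codon 1: ACC (Thr) → CCC (Pro) — missense.
Codon 2: GCG (Ala) → CCG (Pro) — missense.
Codon 3: UUU (Phe) → UAU (Tyr) — missense.
Codon 4: GCA (Ala) → GCU (Ala) — synonymous.
Codon 5: UUG (Leu) → UUA (Leu) — synonymous.
Synonymous: 2 of 5.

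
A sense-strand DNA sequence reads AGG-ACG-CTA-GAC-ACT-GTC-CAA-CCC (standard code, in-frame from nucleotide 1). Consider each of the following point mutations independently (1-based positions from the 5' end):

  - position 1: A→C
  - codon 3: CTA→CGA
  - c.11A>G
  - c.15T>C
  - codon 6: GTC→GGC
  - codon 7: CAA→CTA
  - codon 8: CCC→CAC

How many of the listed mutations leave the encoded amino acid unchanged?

Codon 1: AGG (Arg) → CGG (Arg) — synonymous.
Codon 3: CTA (Leu) → CGA (Arg) — missense.
Codon 4: GAC (Asp) → GGC (Gly) — missense.
Codon 5: ACT (Thr) → ACC (Thr) — synonymous.
Codon 6: GTC (Val) → GGC (Gly) — missense.
Codon 7: CAA (Gln) → CTA (Leu) — missense.
Codon 8: CCC (Pro) → CAC (His) — missense.
Synonymous: 2 of 7.

2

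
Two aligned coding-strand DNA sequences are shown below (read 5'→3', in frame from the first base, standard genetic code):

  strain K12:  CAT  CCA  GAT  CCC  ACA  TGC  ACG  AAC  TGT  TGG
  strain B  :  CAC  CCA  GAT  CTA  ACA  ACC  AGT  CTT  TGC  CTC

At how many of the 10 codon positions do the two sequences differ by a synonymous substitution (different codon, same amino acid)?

Codon 1: CAT His / CAC His — synonymous.
Codon 2: CCA Pro / CCA Pro — identical.
Codon 3: GAT Asp / GAT Asp — identical.
Codon 4: CCC Pro / CTA Leu — nonsynonymous.
Codon 5: ACA Thr / ACA Thr — identical.
Codon 6: TGC Cys / ACC Thr — nonsynonymous.
Codon 7: ACG Thr / AGT Ser — nonsynonymous.
Codon 8: AAC Asn / CTT Leu — nonsynonymous.
Codon 9: TGT Cys / TGC Cys — synonymous.
Codon 10: TGG Trp / CTC Leu — nonsynonymous.
Synonymous differences: 2.

2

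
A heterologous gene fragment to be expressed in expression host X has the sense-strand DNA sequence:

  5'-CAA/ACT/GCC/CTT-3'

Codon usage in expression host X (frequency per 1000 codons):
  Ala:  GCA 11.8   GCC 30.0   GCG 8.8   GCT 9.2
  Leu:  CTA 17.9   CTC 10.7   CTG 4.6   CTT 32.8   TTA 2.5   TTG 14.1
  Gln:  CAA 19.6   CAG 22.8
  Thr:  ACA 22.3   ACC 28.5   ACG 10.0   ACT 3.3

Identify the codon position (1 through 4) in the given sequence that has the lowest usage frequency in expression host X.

2

Codon 1 CAA (Gln): 19.6 per 1000.
Codon 2 ACT (Thr): 3.3 per 1000.
Codon 3 GCC (Ala): 30.0 per 1000.
Codon 4 CTT (Leu): 32.8 per 1000.
Lowest frequency is 3.3 at codon 2.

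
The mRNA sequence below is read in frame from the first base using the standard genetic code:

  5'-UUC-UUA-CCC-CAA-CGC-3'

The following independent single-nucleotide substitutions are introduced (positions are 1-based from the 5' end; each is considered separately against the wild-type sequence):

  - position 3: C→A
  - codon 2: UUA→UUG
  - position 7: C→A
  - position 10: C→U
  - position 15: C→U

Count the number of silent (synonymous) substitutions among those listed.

Codon 1: UUC (Phe) → UUA (Leu) — missense.
Codon 2: UUA (Leu) → UUG (Leu) — synonymous.
Codon 3: CCC (Pro) → ACC (Thr) — missense.
Codon 4: CAA (Gln) → UAA (Stop) — nonsense.
Codon 5: CGC (Arg) → CGU (Arg) — synonymous.
Synonymous: 2 of 5.

2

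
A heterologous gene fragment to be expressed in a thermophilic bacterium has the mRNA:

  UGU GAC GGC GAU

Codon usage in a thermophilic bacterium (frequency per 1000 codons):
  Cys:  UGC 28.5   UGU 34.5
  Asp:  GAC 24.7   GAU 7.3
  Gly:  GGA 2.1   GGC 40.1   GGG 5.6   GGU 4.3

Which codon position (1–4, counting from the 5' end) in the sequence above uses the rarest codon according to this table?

4

Codon 1 UGU (Cys): 34.5 per 1000.
Codon 2 GAC (Asp): 24.7 per 1000.
Codon 3 GGC (Gly): 40.1 per 1000.
Codon 4 GAU (Asp): 7.3 per 1000.
Lowest frequency is 7.3 at codon 4.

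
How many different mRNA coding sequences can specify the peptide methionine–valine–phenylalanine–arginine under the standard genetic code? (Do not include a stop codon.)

Met: 1 codon.
Val: 4 codons.
Phe: 2 codons.
Arg: 6 codons.
1 × 4 × 2 × 6 = 48.

48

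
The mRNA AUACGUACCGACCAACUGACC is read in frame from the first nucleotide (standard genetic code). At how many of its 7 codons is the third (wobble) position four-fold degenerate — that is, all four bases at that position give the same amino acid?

4

Codon 1 AUA (Ile): third position 3-fold.
Codon 2 CGU (Arg): third position 4-fold.
Codon 3 ACC (Thr): third position 4-fold.
Codon 4 GAC (Asp): third position 2-fold.
Codon 5 CAA (Gln): third position 2-fold.
Codon 6 CUG (Leu): third position 4-fold.
Codon 7 ACC (Thr): third position 4-fold.
Four-fold degenerate third positions: 4.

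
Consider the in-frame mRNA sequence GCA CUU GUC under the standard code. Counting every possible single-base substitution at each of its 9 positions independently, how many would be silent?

9

Codon 1 (GCA, Ala): 3 synonymous substitutions.
Codon 2 (CUU, Leu): 3 synonymous substitutions.
Codon 3 (GUC, Val): 3 synonymous substitutions.
Total: 3 + 3 + 3 = 9.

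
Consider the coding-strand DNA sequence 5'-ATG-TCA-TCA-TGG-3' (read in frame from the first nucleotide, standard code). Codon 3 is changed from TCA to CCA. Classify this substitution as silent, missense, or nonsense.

Position 7 falls in codon 3: TCA → Ser.
After the substitution the codon is CCA → Pro.
Ser ≠ Pro, so this is a missense mutation.

missense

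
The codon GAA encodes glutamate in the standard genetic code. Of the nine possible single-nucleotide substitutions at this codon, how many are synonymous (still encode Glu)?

Position 1: none → 0 synonymous.
Position 2: none → 0 synonymous.
Position 3: GAG → 1 synonymous.
Total: 0 + 0 + 1 = 1.

1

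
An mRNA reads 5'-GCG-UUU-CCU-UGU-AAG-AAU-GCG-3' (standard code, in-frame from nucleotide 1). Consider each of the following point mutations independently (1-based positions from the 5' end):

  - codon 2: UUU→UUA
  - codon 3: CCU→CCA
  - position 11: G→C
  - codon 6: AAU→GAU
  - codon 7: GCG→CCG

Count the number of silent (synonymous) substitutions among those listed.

Codon 2: UUU (Phe) → UUA (Leu) — missense.
Codon 3: CCU (Pro) → CCA (Pro) — synonymous.
Codon 4: UGU (Cys) → UCU (Ser) — missense.
Codon 6: AAU (Asn) → GAU (Asp) — missense.
Codon 7: GCG (Ala) → CCG (Pro) — missense.
Synonymous: 1 of 5.

1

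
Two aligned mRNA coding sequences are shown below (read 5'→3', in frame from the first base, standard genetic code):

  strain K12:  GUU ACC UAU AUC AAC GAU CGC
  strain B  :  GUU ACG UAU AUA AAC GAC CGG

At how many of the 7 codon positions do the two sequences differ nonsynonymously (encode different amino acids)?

Codon 1: GUU Val / GUU Val — identical.
Codon 2: ACC Thr / ACG Thr — synonymous.
Codon 3: UAU Tyr / UAU Tyr — identical.
Codon 4: AUC Ile / AUA Ile — synonymous.
Codon 5: AAC Asn / AAC Asn — identical.
Codon 6: GAU Asp / GAC Asp — synonymous.
Codon 7: CGC Arg / CGG Arg — synonymous.
Nonsynonymous differences: 0.

0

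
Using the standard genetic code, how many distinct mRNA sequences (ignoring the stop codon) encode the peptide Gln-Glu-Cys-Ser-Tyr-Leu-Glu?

1152

Gln: 2 codons.
Glu: 2 codons.
Cys: 2 codons.
Ser: 6 codons.
Tyr: 2 codons.
Leu: 6 codons.
Glu: 2 codons.
2 × 2 × 2 × 6 × 2 × 6 × 2 = 1152.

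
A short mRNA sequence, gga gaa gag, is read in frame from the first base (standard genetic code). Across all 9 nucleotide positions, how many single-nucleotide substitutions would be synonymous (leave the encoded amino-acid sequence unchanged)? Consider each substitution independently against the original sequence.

5

Codon 1 (GGA, Gly): 3 synonymous substitutions.
Codon 2 (GAA, Glu): 1 synonymous substitution.
Codon 3 (GAG, Glu): 1 synonymous substitution.
Total: 3 + 1 + 1 = 5.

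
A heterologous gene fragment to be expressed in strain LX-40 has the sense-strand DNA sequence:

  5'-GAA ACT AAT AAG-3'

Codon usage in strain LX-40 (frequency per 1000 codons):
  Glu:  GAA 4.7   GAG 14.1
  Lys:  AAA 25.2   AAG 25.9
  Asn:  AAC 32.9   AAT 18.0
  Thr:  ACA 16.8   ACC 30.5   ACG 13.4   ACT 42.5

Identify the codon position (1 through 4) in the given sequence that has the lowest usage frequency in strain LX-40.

1

Codon 1 GAA (Glu): 4.7 per 1000.
Codon 2 ACT (Thr): 42.5 per 1000.
Codon 3 AAT (Asn): 18.0 per 1000.
Codon 4 AAG (Lys): 25.9 per 1000.
Lowest frequency is 4.7 at codon 1.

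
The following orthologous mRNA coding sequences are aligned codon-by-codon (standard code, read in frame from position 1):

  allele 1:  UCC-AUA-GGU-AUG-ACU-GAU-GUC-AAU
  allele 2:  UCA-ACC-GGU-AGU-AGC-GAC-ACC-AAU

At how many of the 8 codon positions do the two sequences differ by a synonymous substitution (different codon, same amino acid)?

2

Codon 1: UCC Ser / UCA Ser — synonymous.
Codon 2: AUA Ile / ACC Thr — nonsynonymous.
Codon 3: GGU Gly / GGU Gly — identical.
Codon 4: AUG Met / AGU Ser — nonsynonymous.
Codon 5: ACU Thr / AGC Ser — nonsynonymous.
Codon 6: GAU Asp / GAC Asp — synonymous.
Codon 7: GUC Val / ACC Thr — nonsynonymous.
Codon 8: AAU Asn / AAU Asn — identical.
Synonymous differences: 2.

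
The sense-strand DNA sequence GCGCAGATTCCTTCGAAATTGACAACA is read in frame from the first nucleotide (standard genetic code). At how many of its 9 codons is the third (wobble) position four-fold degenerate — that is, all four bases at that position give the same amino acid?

Codon 1 GCG (Ala): third position 4-fold.
Codon 2 CAG (Gln): third position 2-fold.
Codon 3 ATT (Ile): third position 3-fold.
Codon 4 CCT (Pro): third position 4-fold.
Codon 5 TCG (Ser): third position 4-fold.
Codon 6 AAA (Lys): third position 2-fold.
Codon 7 TTG (Leu): third position 2-fold.
Codon 8 ACA (Thr): third position 4-fold.
Codon 9 ACA (Thr): third position 4-fold.
Four-fold degenerate third positions: 5.

5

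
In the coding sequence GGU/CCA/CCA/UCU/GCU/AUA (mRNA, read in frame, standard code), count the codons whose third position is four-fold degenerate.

5

Codon 1 GGU (Gly): third position 4-fold.
Codon 2 CCA (Pro): third position 4-fold.
Codon 3 CCA (Pro): third position 4-fold.
Codon 4 UCU (Ser): third position 4-fold.
Codon 5 GCU (Ala): third position 4-fold.
Codon 6 AUA (Ile): third position 3-fold.
Four-fold degenerate third positions: 5.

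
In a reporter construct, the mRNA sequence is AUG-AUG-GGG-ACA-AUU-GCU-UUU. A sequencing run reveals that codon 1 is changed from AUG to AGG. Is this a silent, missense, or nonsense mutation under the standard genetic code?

missense

Position 2 falls in codon 1: AUG → Met.
After the substitution the codon is AGG → Arg.
Met ≠ Arg, so this is a missense mutation.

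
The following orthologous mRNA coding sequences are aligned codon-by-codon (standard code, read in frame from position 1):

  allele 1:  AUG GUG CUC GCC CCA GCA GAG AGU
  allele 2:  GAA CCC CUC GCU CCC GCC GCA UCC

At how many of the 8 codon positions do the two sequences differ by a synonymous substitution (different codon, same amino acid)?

4

Codon 1: AUG Met / GAA Glu — nonsynonymous.
Codon 2: GUG Val / CCC Pro — nonsynonymous.
Codon 3: CUC Leu / CUC Leu — identical.
Codon 4: GCC Ala / GCU Ala — synonymous.
Codon 5: CCA Pro / CCC Pro — synonymous.
Codon 6: GCA Ala / GCC Ala — synonymous.
Codon 7: GAG Glu / GCA Ala — nonsynonymous.
Codon 8: AGU Ser / UCC Ser — synonymous.
Synonymous differences: 4.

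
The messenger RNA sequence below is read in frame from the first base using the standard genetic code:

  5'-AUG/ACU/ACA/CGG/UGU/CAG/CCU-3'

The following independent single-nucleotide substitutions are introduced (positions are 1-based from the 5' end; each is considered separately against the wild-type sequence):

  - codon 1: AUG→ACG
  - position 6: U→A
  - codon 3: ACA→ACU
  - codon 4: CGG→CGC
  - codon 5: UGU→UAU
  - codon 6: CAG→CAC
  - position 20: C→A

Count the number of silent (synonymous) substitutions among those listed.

3

Codon 1: AUG (Met) → ACG (Thr) — missense.
Codon 2: ACU (Thr) → ACA (Thr) — synonymous.
Codon 3: ACA (Thr) → ACU (Thr) — synonymous.
Codon 4: CGG (Arg) → CGC (Arg) — synonymous.
Codon 5: UGU (Cys) → UAU (Tyr) — missense.
Codon 6: CAG (Gln) → CAC (His) — missense.
Codon 7: CCU (Pro) → CAU (His) — missense.
Synonymous: 3 of 7.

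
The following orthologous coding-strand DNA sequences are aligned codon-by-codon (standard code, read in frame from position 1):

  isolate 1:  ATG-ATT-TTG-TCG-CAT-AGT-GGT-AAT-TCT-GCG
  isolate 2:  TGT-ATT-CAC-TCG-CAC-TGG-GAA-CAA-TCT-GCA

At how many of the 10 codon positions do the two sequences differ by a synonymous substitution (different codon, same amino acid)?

2

Codon 1: ATG Met / TGT Cys — nonsynonymous.
Codon 2: ATT Ile / ATT Ile — identical.
Codon 3: TTG Leu / CAC His — nonsynonymous.
Codon 4: TCG Ser / TCG Ser — identical.
Codon 5: CAT His / CAC His — synonymous.
Codon 6: AGT Ser / TGG Trp — nonsynonymous.
Codon 7: GGT Gly / GAA Glu — nonsynonymous.
Codon 8: AAT Asn / CAA Gln — nonsynonymous.
Codon 9: TCT Ser / TCT Ser — identical.
Codon 10: GCG Ala / GCA Ala — synonymous.
Synonymous differences: 2.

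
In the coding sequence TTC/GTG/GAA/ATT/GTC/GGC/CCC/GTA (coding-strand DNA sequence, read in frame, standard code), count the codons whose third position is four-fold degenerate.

Codon 1 TTC (Phe): third position 2-fold.
Codon 2 GTG (Val): third position 4-fold.
Codon 3 GAA (Glu): third position 2-fold.
Codon 4 ATT (Ile): third position 3-fold.
Codon 5 GTC (Val): third position 4-fold.
Codon 6 GGC (Gly): third position 4-fold.
Codon 7 CCC (Pro): third position 4-fold.
Codon 8 GTA (Val): third position 4-fold.
Four-fold degenerate third positions: 5.

5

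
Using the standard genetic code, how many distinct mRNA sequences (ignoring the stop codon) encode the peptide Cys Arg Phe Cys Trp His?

96

Cys: 2 codons.
Arg: 6 codons.
Phe: 2 codons.
Cys: 2 codons.
Trp: 1 codon.
His: 2 codons.
2 × 6 × 2 × 2 × 1 × 2 = 96.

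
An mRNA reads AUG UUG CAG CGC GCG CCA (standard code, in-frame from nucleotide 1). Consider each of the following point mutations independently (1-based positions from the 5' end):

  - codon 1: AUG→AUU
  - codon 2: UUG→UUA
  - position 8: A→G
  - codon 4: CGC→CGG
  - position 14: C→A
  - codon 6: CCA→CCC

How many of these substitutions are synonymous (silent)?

3

Codon 1: AUG (Met) → AUU (Ile) — missense.
Codon 2: UUG (Leu) → UUA (Leu) — synonymous.
Codon 3: CAG (Gln) → CGG (Arg) — missense.
Codon 4: CGC (Arg) → CGG (Arg) — synonymous.
Codon 5: GCG (Ala) → GAG (Glu) — missense.
Codon 6: CCA (Pro) → CCC (Pro) — synonymous.
Synonymous: 3 of 6.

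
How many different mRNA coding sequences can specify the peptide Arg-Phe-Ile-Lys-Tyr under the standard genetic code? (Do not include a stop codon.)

Arg: 6 codons.
Phe: 2 codons.
Ile: 3 codons.
Lys: 2 codons.
Tyr: 2 codons.
6 × 2 × 3 × 2 × 2 = 144.

144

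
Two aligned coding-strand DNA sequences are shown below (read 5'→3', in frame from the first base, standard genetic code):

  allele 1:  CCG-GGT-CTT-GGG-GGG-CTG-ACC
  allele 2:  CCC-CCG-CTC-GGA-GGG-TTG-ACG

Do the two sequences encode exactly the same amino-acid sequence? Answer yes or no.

no

Codon 1: CCG Pro / CCC Pro — synonymous.
Codon 2: GGT Gly / CCG Pro — nonsynonymous.
Codon 3: CTT Leu / CTC Leu — synonymous.
Codon 4: GGG Gly / GGA Gly — synonymous.
Codon 5: GGG Gly / GGG Gly — identical.
Codon 6: CTG Leu / TTG Leu — synonymous.
Codon 7: ACC Thr / ACG Thr — synonymous.
Nonsynonymous differences: 1 → different protein.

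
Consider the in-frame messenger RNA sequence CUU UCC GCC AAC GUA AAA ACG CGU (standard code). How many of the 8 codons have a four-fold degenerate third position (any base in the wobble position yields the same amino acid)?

6

Codon 1 CUU (Leu): third position 4-fold.
Codon 2 UCC (Ser): third position 4-fold.
Codon 3 GCC (Ala): third position 4-fold.
Codon 4 AAC (Asn): third position 2-fold.
Codon 5 GUA (Val): third position 4-fold.
Codon 6 AAA (Lys): third position 2-fold.
Codon 7 ACG (Thr): third position 4-fold.
Codon 8 CGU (Arg): third position 4-fold.
Four-fold degenerate third positions: 6.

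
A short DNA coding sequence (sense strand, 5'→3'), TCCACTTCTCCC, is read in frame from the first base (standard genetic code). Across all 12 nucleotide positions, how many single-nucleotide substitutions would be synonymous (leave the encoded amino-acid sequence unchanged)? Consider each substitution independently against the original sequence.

Codon 1 (TCC, Ser): 3 synonymous substitutions.
Codon 2 (ACT, Thr): 3 synonymous substitutions.
Codon 3 (TCT, Ser): 3 synonymous substitutions.
Codon 4 (CCC, Pro): 3 synonymous substitutions.
Total: 3 + 3 + 3 + 3 = 12.

12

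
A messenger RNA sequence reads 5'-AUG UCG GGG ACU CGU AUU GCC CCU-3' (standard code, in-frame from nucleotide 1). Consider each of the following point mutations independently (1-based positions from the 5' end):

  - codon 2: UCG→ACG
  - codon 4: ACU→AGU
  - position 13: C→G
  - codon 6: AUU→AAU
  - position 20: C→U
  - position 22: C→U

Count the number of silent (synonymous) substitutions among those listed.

0

Codon 2: UCG (Ser) → ACG (Thr) — missense.
Codon 4: ACU (Thr) → AGU (Ser) — missense.
Codon 5: CGU (Arg) → GGU (Gly) — missense.
Codon 6: AUU (Ile) → AAU (Asn) — missense.
Codon 7: GCC (Ala) → GUC (Val) — missense.
Codon 8: CCU (Pro) → UCU (Ser) — missense.
Synonymous: 0 of 6.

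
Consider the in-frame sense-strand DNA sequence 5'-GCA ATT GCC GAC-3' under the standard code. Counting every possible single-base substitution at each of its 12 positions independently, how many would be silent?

Codon 1 (GCA, Ala): 3 synonymous substitutions.
Codon 2 (ATT, Ile): 2 synonymous substitutions.
Codon 3 (GCC, Ala): 3 synonymous substitutions.
Codon 4 (GAC, Asp): 1 synonymous substitution.
Total: 3 + 2 + 3 + 1 = 9.

9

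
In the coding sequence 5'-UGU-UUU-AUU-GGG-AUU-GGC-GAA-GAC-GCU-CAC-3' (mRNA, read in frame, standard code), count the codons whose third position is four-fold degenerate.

Codon 1 UGU (Cys): third position 2-fold.
Codon 2 UUU (Phe): third position 2-fold.
Codon 3 AUU (Ile): third position 3-fold.
Codon 4 GGG (Gly): third position 4-fold.
Codon 5 AUU (Ile): third position 3-fold.
Codon 6 GGC (Gly): third position 4-fold.
Codon 7 GAA (Glu): third position 2-fold.
Codon 8 GAC (Asp): third position 2-fold.
Codon 9 GCU (Ala): third position 4-fold.
Codon 10 CAC (His): third position 2-fold.
Four-fold degenerate third positions: 3.

3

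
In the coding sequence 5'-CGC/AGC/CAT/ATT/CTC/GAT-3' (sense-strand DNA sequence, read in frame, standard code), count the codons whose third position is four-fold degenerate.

2

Codon 1 CGC (Arg): third position 4-fold.
Codon 2 AGC (Ser): third position 2-fold.
Codon 3 CAT (His): third position 2-fold.
Codon 4 ATT (Ile): third position 3-fold.
Codon 5 CTC (Leu): third position 4-fold.
Codon 6 GAT (Asp): third position 2-fold.
Four-fold degenerate third positions: 2.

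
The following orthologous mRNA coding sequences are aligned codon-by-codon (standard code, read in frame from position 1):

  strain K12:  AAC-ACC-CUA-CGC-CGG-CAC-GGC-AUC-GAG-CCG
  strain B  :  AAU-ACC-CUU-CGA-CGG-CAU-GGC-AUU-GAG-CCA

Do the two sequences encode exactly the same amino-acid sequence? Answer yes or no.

Codon 1: AAC Asn / AAU Asn — synonymous.
Codon 2: ACC Thr / ACC Thr — identical.
Codon 3: CUA Leu / CUU Leu — synonymous.
Codon 4: CGC Arg / CGA Arg — synonymous.
Codon 5: CGG Arg / CGG Arg — identical.
Codon 6: CAC His / CAU His — synonymous.
Codon 7: GGC Gly / GGC Gly — identical.
Codon 8: AUC Ile / AUU Ile — synonymous.
Codon 9: GAG Glu / GAG Glu — identical.
Codon 10: CCG Pro / CCA Pro — synonymous.
Nonsynonymous differences: 0 → same protein.

yes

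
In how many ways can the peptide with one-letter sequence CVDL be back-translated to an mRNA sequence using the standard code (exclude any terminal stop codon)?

Cys: 2 codons.
Val: 4 codons.
Asp: 2 codons.
Leu: 6 codons.
2 × 4 × 2 × 6 = 96.

96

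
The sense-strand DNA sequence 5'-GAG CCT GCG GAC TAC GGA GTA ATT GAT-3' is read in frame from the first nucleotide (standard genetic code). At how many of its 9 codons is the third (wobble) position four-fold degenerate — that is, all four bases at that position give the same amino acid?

4

Codon 1 GAG (Glu): third position 2-fold.
Codon 2 CCT (Pro): third position 4-fold.
Codon 3 GCG (Ala): third position 4-fold.
Codon 4 GAC (Asp): third position 2-fold.
Codon 5 TAC (Tyr): third position 2-fold.
Codon 6 GGA (Gly): third position 4-fold.
Codon 7 GTA (Val): third position 4-fold.
Codon 8 ATT (Ile): third position 3-fold.
Codon 9 GAT (Asp): third position 2-fold.
Four-fold degenerate third positions: 4.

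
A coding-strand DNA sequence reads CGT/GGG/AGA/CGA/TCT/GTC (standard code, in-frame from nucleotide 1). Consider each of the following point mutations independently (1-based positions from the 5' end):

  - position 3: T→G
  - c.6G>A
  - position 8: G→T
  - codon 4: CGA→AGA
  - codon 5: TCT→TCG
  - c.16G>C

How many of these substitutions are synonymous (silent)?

4

Codon 1: CGT (Arg) → CGG (Arg) — synonymous.
Codon 2: GGG (Gly) → GGA (Gly) — synonymous.
Codon 3: AGA (Arg) → ATA (Ile) — missense.
Codon 4: CGA (Arg) → AGA (Arg) — synonymous.
Codon 5: TCT (Ser) → TCG (Ser) — synonymous.
Codon 6: GTC (Val) → CTC (Leu) — missense.
Synonymous: 4 of 6.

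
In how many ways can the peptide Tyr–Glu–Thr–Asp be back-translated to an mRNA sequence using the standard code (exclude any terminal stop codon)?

Tyr: 2 codons.
Glu: 2 codons.
Thr: 4 codons.
Asp: 2 codons.
2 × 2 × 4 × 2 = 32.

32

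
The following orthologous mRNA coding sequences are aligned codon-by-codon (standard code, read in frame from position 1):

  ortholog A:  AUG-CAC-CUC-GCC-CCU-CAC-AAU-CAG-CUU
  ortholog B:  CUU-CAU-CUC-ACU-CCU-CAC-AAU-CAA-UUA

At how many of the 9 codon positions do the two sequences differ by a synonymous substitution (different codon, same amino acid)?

Codon 1: AUG Met / CUU Leu — nonsynonymous.
Codon 2: CAC His / CAU His — synonymous.
Codon 3: CUC Leu / CUC Leu — identical.
Codon 4: GCC Ala / ACU Thr — nonsynonymous.
Codon 5: CCU Pro / CCU Pro — identical.
Codon 6: CAC His / CAC His — identical.
Codon 7: AAU Asn / AAU Asn — identical.
Codon 8: CAG Gln / CAA Gln — synonymous.
Codon 9: CUU Leu / UUA Leu — synonymous.
Synonymous differences: 3.

3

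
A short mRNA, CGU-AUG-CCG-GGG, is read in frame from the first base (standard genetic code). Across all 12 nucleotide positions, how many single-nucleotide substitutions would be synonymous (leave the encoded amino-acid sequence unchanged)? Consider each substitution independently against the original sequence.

9

Codon 1 (CGU, Arg): 3 synonymous substitutions.
Codon 2 (AUG, Met): 0 synonymous substitutions.
Codon 3 (CCG, Pro): 3 synonymous substitutions.
Codon 4 (GGG, Gly): 3 synonymous substitutions.
Total: 3 + 0 + 3 + 3 = 9.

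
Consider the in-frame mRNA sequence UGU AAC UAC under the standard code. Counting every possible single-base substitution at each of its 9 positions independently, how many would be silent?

Codon 1 (UGU, Cys): 1 synonymous substitution.
Codon 2 (AAC, Asn): 1 synonymous substitution.
Codon 3 (UAC, Tyr): 1 synonymous substitution.
Total: 1 + 1 + 1 = 3.

3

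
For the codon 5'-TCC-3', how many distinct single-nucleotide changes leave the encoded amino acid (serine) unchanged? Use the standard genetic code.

Position 1: none → 0 synonymous.
Position 2: none → 0 synonymous.
Position 3: TCT, TCA, TCG → 3 synonymous.
Total: 0 + 0 + 3 = 3.

3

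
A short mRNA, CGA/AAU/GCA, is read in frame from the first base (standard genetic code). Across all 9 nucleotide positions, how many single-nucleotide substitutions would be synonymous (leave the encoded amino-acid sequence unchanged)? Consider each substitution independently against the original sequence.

Codon 1 (CGA, Arg): 4 synonymous substitutions.
Codon 2 (AAU, Asn): 1 synonymous substitution.
Codon 3 (GCA, Ala): 3 synonymous substitutions.
Total: 4 + 1 + 3 = 8.

8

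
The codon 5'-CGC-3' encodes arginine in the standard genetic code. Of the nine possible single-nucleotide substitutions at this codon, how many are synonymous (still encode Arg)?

Position 1: none → 0 synonymous.
Position 2: none → 0 synonymous.
Position 3: CGU, CGA, CGG → 3 synonymous.
Total: 0 + 0 + 3 = 3.

3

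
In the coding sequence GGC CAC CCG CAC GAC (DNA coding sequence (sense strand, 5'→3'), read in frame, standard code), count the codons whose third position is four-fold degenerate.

2

Codon 1 GGC (Gly): third position 4-fold.
Codon 2 CAC (His): third position 2-fold.
Codon 3 CCG (Pro): third position 4-fold.
Codon 4 CAC (His): third position 2-fold.
Codon 5 GAC (Asp): third position 2-fold.
Four-fold degenerate third positions: 2.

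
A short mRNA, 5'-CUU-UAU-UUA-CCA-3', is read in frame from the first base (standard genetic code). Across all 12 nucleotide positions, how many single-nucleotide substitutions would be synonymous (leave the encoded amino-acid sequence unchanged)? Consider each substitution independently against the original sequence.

9

Codon 1 (CUU, Leu): 3 synonymous substitutions.
Codon 2 (UAU, Tyr): 1 synonymous substitution.
Codon 3 (UUA, Leu): 2 synonymous substitutions.
Codon 4 (CCA, Pro): 3 synonymous substitutions.
Total: 3 + 1 + 2 + 3 = 9.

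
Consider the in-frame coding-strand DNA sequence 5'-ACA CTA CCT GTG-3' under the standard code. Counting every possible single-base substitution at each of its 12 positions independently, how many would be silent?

Codon 1 (ACA, Thr): 3 synonymous substitutions.
Codon 2 (CTA, Leu): 4 synonymous substitutions.
Codon 3 (CCT, Pro): 3 synonymous substitutions.
Codon 4 (GTG, Val): 3 synonymous substitutions.
Total: 3 + 4 + 3 + 3 = 13.

13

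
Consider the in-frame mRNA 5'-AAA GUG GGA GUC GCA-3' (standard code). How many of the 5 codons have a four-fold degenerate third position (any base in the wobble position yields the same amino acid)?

4

Codon 1 AAA (Lys): third position 2-fold.
Codon 2 GUG (Val): third position 4-fold.
Codon 3 GGA (Gly): third position 4-fold.
Codon 4 GUC (Val): third position 4-fold.
Codon 5 GCA (Ala): third position 4-fold.
Four-fold degenerate third positions: 4.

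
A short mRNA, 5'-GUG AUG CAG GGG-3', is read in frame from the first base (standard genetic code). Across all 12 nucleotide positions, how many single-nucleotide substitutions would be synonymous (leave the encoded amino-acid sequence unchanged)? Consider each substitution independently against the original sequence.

7

Codon 1 (GUG, Val): 3 synonymous substitutions.
Codon 2 (AUG, Met): 0 synonymous substitutions.
Codon 3 (CAG, Gln): 1 synonymous substitution.
Codon 4 (GGG, Gly): 3 synonymous substitutions.
Total: 3 + 0 + 1 + 3 = 7.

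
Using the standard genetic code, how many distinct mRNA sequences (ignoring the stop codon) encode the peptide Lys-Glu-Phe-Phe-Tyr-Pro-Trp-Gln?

256

Lys: 2 codons.
Glu: 2 codons.
Phe: 2 codons.
Phe: 2 codons.
Tyr: 2 codons.
Pro: 4 codons.
Trp: 1 codon.
Gln: 2 codons.
2 × 2 × 2 × 2 × 2 × 4 × 1 × 2 = 256.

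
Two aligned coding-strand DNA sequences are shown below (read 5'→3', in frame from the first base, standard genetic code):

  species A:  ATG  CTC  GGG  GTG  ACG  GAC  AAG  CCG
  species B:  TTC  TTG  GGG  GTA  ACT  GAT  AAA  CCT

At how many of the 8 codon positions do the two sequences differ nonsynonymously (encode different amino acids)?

1

Codon 1: ATG Met / TTC Phe — nonsynonymous.
Codon 2: CTC Leu / TTG Leu — synonymous.
Codon 3: GGG Gly / GGG Gly — identical.
Codon 4: GTG Val / GTA Val — synonymous.
Codon 5: ACG Thr / ACT Thr — synonymous.
Codon 6: GAC Asp / GAT Asp — synonymous.
Codon 7: AAG Lys / AAA Lys — synonymous.
Codon 8: CCG Pro / CCT Pro — synonymous.
Nonsynonymous differences: 1.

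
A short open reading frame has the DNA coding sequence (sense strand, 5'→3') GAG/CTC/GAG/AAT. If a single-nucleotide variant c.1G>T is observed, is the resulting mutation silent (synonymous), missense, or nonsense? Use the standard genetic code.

Position 1 falls in codon 1: GAG → Glu.
After the substitution the codon is TAG → Stop.
The new codon is a stop codon, so this is a nonsense mutation.

nonsense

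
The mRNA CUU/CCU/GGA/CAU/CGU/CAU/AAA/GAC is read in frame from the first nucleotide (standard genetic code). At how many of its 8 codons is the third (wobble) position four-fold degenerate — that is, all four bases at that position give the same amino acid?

4

Codon 1 CUU (Leu): third position 4-fold.
Codon 2 CCU (Pro): third position 4-fold.
Codon 3 GGA (Gly): third position 4-fold.
Codon 4 CAU (His): third position 2-fold.
Codon 5 CGU (Arg): third position 4-fold.
Codon 6 CAU (His): third position 2-fold.
Codon 7 AAA (Lys): third position 2-fold.
Codon 8 GAC (Asp): third position 2-fold.
Four-fold degenerate third positions: 4.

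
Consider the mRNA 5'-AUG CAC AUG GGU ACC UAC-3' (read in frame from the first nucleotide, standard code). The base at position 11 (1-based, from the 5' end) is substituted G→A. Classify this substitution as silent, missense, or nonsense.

missense

Position 11 falls in codon 4: GGU → Gly.
After the substitution the codon is GAU → Asp.
Gly ≠ Asp, so this is a missense mutation.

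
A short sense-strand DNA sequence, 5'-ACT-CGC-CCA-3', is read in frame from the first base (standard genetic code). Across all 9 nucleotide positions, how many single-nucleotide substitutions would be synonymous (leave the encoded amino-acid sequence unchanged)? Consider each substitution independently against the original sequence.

9

Codon 1 (ACT, Thr): 3 synonymous substitutions.
Codon 2 (CGC, Arg): 3 synonymous substitutions.
Codon 3 (CCA, Pro): 3 synonymous substitutions.
Total: 3 + 3 + 3 = 9.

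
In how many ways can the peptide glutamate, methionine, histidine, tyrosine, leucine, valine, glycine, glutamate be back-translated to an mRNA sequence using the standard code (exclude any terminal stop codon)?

Glu: 2 codons.
Met: 1 codon.
His: 2 codons.
Tyr: 2 codons.
Leu: 6 codons.
Val: 4 codons.
Gly: 4 codons.
Glu: 2 codons.
2 × 1 × 2 × 2 × 6 × 4 × 4 × 2 = 1536.

1536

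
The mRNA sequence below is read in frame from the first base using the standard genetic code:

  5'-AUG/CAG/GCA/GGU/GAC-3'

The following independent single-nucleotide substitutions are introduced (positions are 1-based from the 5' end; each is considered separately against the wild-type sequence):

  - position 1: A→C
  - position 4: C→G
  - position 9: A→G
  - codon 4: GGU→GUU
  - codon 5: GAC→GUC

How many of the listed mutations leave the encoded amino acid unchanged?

Codon 1: AUG (Met) → CUG (Leu) — missense.
Codon 2: CAG (Gln) → GAG (Glu) — missense.
Codon 3: GCA (Ala) → GCG (Ala) — synonymous.
Codon 4: GGU (Gly) → GUU (Val) — missense.
Codon 5: GAC (Asp) → GUC (Val) — missense.
Synonymous: 1 of 5.

1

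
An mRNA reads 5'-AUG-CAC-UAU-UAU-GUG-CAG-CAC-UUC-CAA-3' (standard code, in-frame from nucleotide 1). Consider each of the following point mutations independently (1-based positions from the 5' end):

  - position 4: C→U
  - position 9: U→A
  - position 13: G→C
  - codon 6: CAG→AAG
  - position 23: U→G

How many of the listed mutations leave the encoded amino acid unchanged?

Codon 2: CAC (His) → UAC (Tyr) — missense.
Codon 3: UAU (Tyr) → UAA (Stop) — nonsense.
Codon 5: GUG (Val) → CUG (Leu) — missense.
Codon 6: CAG (Gln) → AAG (Lys) — missense.
Codon 8: UUC (Phe) → UGC (Cys) — missense.
Synonymous: 0 of 5.

0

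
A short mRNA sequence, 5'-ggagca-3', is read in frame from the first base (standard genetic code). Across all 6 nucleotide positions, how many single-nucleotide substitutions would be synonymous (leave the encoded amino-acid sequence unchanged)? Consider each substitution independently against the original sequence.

Codon 1 (GGA, Gly): 3 synonymous substitutions.
Codon 2 (GCA, Ala): 3 synonymous substitutions.
Total: 3 + 3 = 6.

6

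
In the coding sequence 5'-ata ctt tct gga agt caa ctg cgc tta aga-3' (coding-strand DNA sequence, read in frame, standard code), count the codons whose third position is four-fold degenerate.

5

Codon 1 ATA (Ile): third position 3-fold.
Codon 2 CTT (Leu): third position 4-fold.
Codon 3 TCT (Ser): third position 4-fold.
Codon 4 GGA (Gly): third position 4-fold.
Codon 5 AGT (Ser): third position 2-fold.
Codon 6 CAA (Gln): third position 2-fold.
Codon 7 CTG (Leu): third position 4-fold.
Codon 8 CGC (Arg): third position 4-fold.
Codon 9 TTA (Leu): third position 2-fold.
Codon 10 AGA (Arg): third position 2-fold.
Four-fold degenerate third positions: 5.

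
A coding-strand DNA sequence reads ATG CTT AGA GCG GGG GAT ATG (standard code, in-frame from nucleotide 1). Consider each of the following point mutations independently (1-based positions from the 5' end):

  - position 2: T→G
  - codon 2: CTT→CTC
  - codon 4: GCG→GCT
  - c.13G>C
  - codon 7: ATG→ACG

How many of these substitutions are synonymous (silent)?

2

Codon 1: ATG (Met) → AGG (Arg) — missense.
Codon 2: CTT (Leu) → CTC (Leu) — synonymous.
Codon 4: GCG (Ala) → GCT (Ala) — synonymous.
Codon 5: GGG (Gly) → CGG (Arg) — missense.
Codon 7: ATG (Met) → ACG (Thr) — missense.
Synonymous: 2 of 5.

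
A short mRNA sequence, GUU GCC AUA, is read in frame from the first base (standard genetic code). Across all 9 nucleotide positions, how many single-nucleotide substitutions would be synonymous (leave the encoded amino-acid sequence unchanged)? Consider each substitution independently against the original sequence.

8

Codon 1 (GUU, Val): 3 synonymous substitutions.
Codon 2 (GCC, Ala): 3 synonymous substitutions.
Codon 3 (AUA, Ile): 2 synonymous substitutions.
Total: 3 + 3 + 2 = 8.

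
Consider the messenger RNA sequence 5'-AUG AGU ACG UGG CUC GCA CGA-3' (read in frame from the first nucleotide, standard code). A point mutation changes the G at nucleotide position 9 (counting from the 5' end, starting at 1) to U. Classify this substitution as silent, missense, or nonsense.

Position 9 falls in codon 3: ACG → Thr.
After the substitution the codon is ACU → Thr.
Both encode Thr, so the change is synonymous.

silent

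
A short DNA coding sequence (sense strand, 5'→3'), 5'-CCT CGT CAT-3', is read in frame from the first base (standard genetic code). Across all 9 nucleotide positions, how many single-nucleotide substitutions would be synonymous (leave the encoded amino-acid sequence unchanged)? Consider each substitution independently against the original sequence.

7

Codon 1 (CCT, Pro): 3 synonymous substitutions.
Codon 2 (CGT, Arg): 3 synonymous substitutions.
Codon 3 (CAT, His): 1 synonymous substitution.
Total: 3 + 3 + 1 = 7.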